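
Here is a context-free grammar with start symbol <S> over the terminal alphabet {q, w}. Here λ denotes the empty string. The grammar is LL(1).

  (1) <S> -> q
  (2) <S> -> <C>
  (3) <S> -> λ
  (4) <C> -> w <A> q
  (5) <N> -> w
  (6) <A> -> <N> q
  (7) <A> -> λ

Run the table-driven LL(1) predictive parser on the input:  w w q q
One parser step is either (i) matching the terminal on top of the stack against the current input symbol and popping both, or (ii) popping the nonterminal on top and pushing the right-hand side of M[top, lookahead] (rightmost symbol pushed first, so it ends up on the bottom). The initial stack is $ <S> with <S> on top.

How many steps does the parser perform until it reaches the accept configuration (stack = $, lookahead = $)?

step 1: stack=$ <S>  input=w w q q $  — expand <S> -> <C>
step 2: stack=$ <C>  input=w w q q $  — expand <C> -> w <A> q
step 3: stack=$ q <A> w  input=w w q q $  — match w
step 4: stack=$ q <A>  input=w q q $  — expand <A> -> <N> q
step 5: stack=$ q q <N>  input=w q q $  — expand <N> -> w
step 6: stack=$ q q w  input=w q q $  — match w
step 7: stack=$ q q  input=q q $  — match q
step 8: stack=$ q  input=q $  — match q
Accept reached after 8 steps.

8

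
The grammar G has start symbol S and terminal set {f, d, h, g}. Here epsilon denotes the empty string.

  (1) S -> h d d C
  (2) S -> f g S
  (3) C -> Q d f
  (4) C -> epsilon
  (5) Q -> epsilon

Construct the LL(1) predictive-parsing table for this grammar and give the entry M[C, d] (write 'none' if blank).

FIRST(S): from S->h d d C we get {h}; from S->f g S we get {f}. So FIRST(S) = {f, h}.
FIRST(Q): from Q->epsilon we get {epsilon}. So FIRST(Q) = {epsilon}.
FIRST(C): from C->Q d f we get {d}; from C->epsilon we get {epsilon}. So FIRST(C) = {epsilon, d}.
FOLLOW(S) includes $ since S is the start symbol.
FOLLOW(S): in S->f g S, the suffix after S is empty (adds nothing new). Thus FOLLOW(S) = {$}.
FOLLOW(C): in S->h d d C, the suffix after C is empty, so FOLLOW(C) ⊇ FOLLOW(S) = {$}. Thus FOLLOW(C) = {$}.
For C -> Q d f: FIRST(Q d f) = {d}, so it goes in M[C, t] for t ∈ {d}.
For C -> epsilon: FIRST(epsilon) = {epsilon}, so it goes in M[C, t] for t ∈ {}; since epsilon ∈ FIRST, also for every t ∈ FOLLOW(C) = {$}.

C -> Q d f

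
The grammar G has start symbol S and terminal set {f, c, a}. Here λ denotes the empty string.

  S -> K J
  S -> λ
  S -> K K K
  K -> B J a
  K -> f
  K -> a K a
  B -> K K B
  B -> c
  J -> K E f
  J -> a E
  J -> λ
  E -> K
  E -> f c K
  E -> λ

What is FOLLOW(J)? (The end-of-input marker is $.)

FIRST(S): from S->K J we get {a, c, f}; from S->λ we get {λ}; from S->K K K we get {a, c, f}. So FIRST(S) = {λ, a, c, f}.
FIRST(K): from K->B J a we get {a, c, f}; from K->f we get {f}; from K->a K a we get {a}. So FIRST(K) = {a, c, f}.
FIRST(B): from B->K K B we get {a, c, f}; from B->c we get {c}. So FIRST(B) = {a, c, f}.
FIRST(J): from J->K E f we get {a, c, f}; from J->a E we get {a}; from J->λ we get {λ}. So FIRST(J) = {λ, a, c, f}.
FIRST(E): from E->K we get {a, c, f}; from E->f c K we get {f}; from E->λ we get {λ}. So FIRST(E) = {λ, a, c, f}.
FOLLOW(S) includes $ since S is the start symbol.
FOLLOW(S): S appears on no right-hand side. Thus FOLLOW(S) = {$}.
FOLLOW(B): in K->B J a, B is followed by J a with FIRST {a, c, f}; in B->K K B, the suffix after B is empty (adds nothing new). Thus FOLLOW(B) = {a, c, f}.
FOLLOW(J): in S->K J, the suffix after J is empty, so FOLLOW(J) ⊇ FOLLOW(S) = {$}; in K->B J a, J is followed by a with FIRST {a}. Thus FOLLOW(J) = {$, a}.
FOLLOW(E): in J->K E f, E is followed by f with FIRST {f}; in J->a E, the suffix after E is empty, so FOLLOW(E) ⊇ FOLLOW(J) = {$, a}. Thus FOLLOW(E) = {$, a, f}.
FOLLOW(K): in S->K J, K is followed by J with FIRST {λ, a, c, f}; in S->K J, the suffix after K is nullable, so FOLLOW(K) ⊇ FOLLOW(S) = {$}; in S->K K K (occurrence 1), K is followed by K K with FIRST {a, c, f}; in S->K K K (occurrence 2), K is followed by K with FIRST {a, c, f}; in S->K K K (occurrence 3), the suffix after K is empty, so FOLLOW(K) ⊇ FOLLOW(S) = {$}; in K->a K a, K is followed by a with FIRST {a}; in B->K K B (occurrence 1), K is followed by K B with FIRST {a, c, f}; in B->K K B (occurrence 2), K is followed by B with FIRST {a, c, f}; in J->K E f, K is followed by E f with FIRST {a, c, f}; in E->K, the suffix after K is empty, so FOLLOW(K) ⊇ FOLLOW(E) = {$, a, f}; in E->f c K, the suffix after K is empty, so FOLLOW(K) ⊇ FOLLOW(E) = {$, a, f}. Thus FOLLOW(K) = {$, a, c, f}.

{$, a}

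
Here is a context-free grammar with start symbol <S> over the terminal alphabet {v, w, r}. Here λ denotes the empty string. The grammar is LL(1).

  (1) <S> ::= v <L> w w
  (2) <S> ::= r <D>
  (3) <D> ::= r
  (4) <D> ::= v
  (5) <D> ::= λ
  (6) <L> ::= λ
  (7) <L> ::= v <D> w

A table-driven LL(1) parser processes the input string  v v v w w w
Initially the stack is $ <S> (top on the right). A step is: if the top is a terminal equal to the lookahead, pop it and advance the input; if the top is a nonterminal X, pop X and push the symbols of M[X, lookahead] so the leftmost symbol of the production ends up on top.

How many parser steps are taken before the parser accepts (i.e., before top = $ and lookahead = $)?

9

step 1: stack=$ <S>  input=v v v w w w $  — expand <S> ::= v <L> w w
step 2: stack=$ w w <L> v  input=v v v w w w $  — match v
step 3: stack=$ w w <L>  input=v v w w w $  — expand <L> ::= v <D> w
step 4: stack=$ w w w <D> v  input=v v w w w $  — match v
step 5: stack=$ w w w <D>  input=v w w w $  — expand <D> ::= v
step 6: stack=$ w w w v  input=v w w w $  — match v
step 7: stack=$ w w w  input=w w w $  — match w
step 8: stack=$ w w  input=w w $  — match w
step 9: stack=$ w  input=w $  — match w
Accept reached after 9 steps.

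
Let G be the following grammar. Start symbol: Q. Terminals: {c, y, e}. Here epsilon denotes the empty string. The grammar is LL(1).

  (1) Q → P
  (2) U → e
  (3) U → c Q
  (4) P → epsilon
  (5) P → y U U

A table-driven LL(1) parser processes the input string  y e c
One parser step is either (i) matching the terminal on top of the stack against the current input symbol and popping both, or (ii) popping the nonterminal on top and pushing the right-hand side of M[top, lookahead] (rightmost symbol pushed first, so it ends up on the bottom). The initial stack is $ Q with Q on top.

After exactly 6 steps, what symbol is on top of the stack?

step 1: stack=$ Q  input=y e c $  — expand Q → P
step 2: stack=$ P  input=y e c $  — expand P → y U U
step 3: stack=$ U U y  input=y e c $  — match y
step 4: stack=$ U U  input=e c $  — expand U → e
step 5: stack=$ U e  input=e c $  — match e
step 6: stack=$ U  input=c $  — expand U → c Q
Stack after step 6: $ Q c (top = c).

c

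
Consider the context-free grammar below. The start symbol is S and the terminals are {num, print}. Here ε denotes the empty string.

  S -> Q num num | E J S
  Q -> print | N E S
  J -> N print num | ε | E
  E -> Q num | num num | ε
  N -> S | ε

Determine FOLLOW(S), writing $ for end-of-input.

{$, num, print}

FIRST(S) = {num, print}  (via Q num num, E J S)
FIRST(N) = {ε, num, print}  (via S)
FIRST(Q) = {num, print}  (via N E S)
FIRST(E) = {ε, num, print}  (via Q num)
FIRST(J) = {ε, num, print}  (via N print num, E)
FOLLOW(S) includes $ since S is the start symbol.
FOLLOW(Q): in S->Q num num, Q is followed by num num with FIRST {num}; in E->Q num, Q is followed by num with FIRST {num}. Thus FOLLOW(Q) = {num}.
FOLLOW(J): in S->E J S, J is followed by S with FIRST {num, print}. Thus FOLLOW(J) = {num, print}.
FOLLOW(E): in S->E J S, E is followed by J S with FIRST {num, print}; in Q->N E S, E is followed by S with FIRST {num, print}; in J->E, the suffix after E is empty, so FOLLOW(E) ⊇ FOLLOW(J) = {num, print}. Thus FOLLOW(E) = {num, print}.
FOLLOW(N): in Q->N E S, N is followed by E S with FIRST {num, print}; in J->N print num, N is followed by print num with FIRST {print}. Thus FOLLOW(N) = {num, print}.
FOLLOW(S): in S->E J S, the suffix after S is empty (adds nothing new); in Q->N E S, the suffix after S is empty, so FOLLOW(S) ⊇ FOLLOW(Q) = {num}; in N->S, the suffix after S is empty, so FOLLOW(S) ⊇ FOLLOW(N) = {num, print}. Thus FOLLOW(S) = {$, num, print}.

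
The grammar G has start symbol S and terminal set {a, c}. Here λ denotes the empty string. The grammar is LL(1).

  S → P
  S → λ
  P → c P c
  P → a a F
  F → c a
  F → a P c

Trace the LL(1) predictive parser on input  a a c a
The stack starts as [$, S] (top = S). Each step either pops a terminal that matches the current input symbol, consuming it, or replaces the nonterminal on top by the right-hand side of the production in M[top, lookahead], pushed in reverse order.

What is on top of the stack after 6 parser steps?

     Stack    Input      Action
  1  $ S      a a c a $  expand S → P
  2  $ P      a a c a $  expand P → a a F
  3  $ F a a  a a c a $  match a
  4  $ F a    a c a $    match a
  5  $ F      c a $      expand F → c a
  6  $ a c    c a $      match c
Stack after step 6: $ a (top = a).

a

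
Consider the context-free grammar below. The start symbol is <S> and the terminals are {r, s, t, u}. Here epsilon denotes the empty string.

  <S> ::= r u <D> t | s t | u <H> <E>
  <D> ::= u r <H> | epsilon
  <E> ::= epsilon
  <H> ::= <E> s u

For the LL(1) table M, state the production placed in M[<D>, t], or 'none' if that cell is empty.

FIRST(<S>): from <S>::=r u <D> t we get {r}; from <S>::=s t we get {s}; from <S>::=u <H> <E> we get {u}. So FIRST(<S>) = {r, s, u}.
FIRST(<D>): from <D>::=u r <H> we get {u}; from <D>::=epsilon we get {epsilon}. So FIRST(<D>) = {epsilon, u}.
FIRST(<E>): from <E>::=epsilon we get {epsilon}. So FIRST(<E>) = {epsilon}.
FIRST(<H>): from <H>::=<E> s u we get {s}. So FIRST(<H>) = {s}.
FOLLOW(<S>) includes $ since <S> is the start symbol.
FOLLOW(<D>): in <S>::=r u <D> t, <D> is followed by t with FIRST {t}. Thus FOLLOW(<D>) = {t}.
For <D> ::= u r <H>: FIRST(u r <H>) = {u}, so it goes in M[<D>, t] for t ∈ {u}.
For <D> ::= epsilon: FIRST(epsilon) = {epsilon}, so it goes in M[<D>, t] for t ∈ {}; since epsilon ∈ FIRST, also for every t ∈ FOLLOW(<D>) = {t}.

<D> ::= epsilon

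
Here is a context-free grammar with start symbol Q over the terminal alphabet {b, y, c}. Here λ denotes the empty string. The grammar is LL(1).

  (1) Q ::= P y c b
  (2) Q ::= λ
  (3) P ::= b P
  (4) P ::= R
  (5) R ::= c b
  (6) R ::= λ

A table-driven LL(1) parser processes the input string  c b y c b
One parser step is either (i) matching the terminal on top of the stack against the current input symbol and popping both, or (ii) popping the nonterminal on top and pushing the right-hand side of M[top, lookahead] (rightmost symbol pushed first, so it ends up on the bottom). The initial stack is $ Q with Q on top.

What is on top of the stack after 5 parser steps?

y

step 1: stack=$ Q  input=c b y c b $  — expand Q ::= P y c b
step 2: stack=$ b c y P  input=c b y c b $  — expand P ::= R
step 3: stack=$ b c y R  input=c b y c b $  — expand R ::= c b
step 4: stack=$ b c y b c  input=c b y c b $  — match c
step 5: stack=$ b c y b  input=b y c b $  — match b
Stack after step 5: $ b c y (top = y).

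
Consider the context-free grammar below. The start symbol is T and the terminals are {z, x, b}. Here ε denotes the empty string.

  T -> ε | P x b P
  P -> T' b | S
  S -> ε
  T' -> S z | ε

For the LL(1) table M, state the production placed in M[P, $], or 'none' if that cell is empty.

P -> S

FIRST(S): from S->ε we get {ε}. So FIRST(S) = {ε}.
FIRST(T'): from T'->S z we get {z}; from T'->ε we get {ε}. So FIRST(T') = {ε, z}.
FIRST(P): from P->T' b we get {b, z}; from P->S we get {ε}. So FIRST(P) = {ε, b, z}.
FIRST(T): from T->ε we get {ε}; from T->P x b P we get {b, x, z}. So FIRST(T) = {ε, b, x, z}.
FOLLOW(T) includes $ since T is the start symbol.
FOLLOW(T): T appears on no right-hand side. Thus FOLLOW(T) = {$}.
FOLLOW(P): in T->P x b P (occurrence 1), P is followed by x b P with FIRST {x}; in T->P x b P (occurrence 2), the suffix after P is empty, so FOLLOW(P) ⊇ FOLLOW(T) = {$}. Thus FOLLOW(P) = {$, x}.
For P -> T' b: FIRST(T' b) = {b, z}, so it goes in M[P, t] for t ∈ {b, z}.
For P -> S: FIRST(S) = {ε}, so it goes in M[P, t] for t ∈ {}; since ε ∈ FIRST, also for every t ∈ FOLLOW(P) = {$, x}.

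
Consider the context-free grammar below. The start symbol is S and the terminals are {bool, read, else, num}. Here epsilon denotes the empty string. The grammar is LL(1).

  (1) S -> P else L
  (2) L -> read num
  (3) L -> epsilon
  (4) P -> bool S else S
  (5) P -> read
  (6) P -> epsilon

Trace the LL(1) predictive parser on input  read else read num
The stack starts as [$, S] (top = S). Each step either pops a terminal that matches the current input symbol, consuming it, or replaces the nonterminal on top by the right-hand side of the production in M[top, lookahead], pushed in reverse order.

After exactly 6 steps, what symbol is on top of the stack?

num

     Stack          Input                 Action
  1  $ S            read else read num $  expand S -> P else L
  2  $ L else P     read else read num $  expand P -> read
  3  $ L else read  read else read num $  match read
  4  $ L else       else read num $       match else
  5  $ L            read num $            expand L -> read num
  6  $ num read     read num $            match read
Stack after step 6: $ num (top = num).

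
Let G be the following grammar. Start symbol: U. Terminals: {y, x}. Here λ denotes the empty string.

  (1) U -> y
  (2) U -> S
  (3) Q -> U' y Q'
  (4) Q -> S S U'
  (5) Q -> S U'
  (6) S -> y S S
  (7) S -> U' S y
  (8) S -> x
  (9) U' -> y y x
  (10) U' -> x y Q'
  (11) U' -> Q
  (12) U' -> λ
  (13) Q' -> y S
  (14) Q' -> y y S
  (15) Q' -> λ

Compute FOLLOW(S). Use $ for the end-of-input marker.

FIRST(Q'): from Q'->y S we get {y}; from Q'->y y S we get {y}; from Q'->λ we get {λ}. So FIRST(Q') = {λ, y}.
FIRST(U): from U->y we get {y}; from U->S we get {x, y}. So FIRST(U) = {x, y}.
FIRST(Q): from Q->U' y Q' we get {x, y}; from Q->S S U' we get {x, y}; from Q->S U' we get {x, y}. So FIRST(Q) = {x, y}.
FIRST(U'): from U'->y y x we get {y}; from U'->x y Q' we get {x}; from U'->Q we get {x, y}; from U'->λ we get {λ}. So FIRST(U') = {λ, x, y}.
FIRST(S): from S->y S S we get {y}; from S->U' S y we get {x, y}; from S->x we get {x}. So FIRST(S) = {x, y}.
FOLLOW(U) includes $ since U is the start symbol.
FOLLOW(U): U appears on no right-hand side. Thus FOLLOW(U) = {$}.
FOLLOW(Q): in U'->Q, the suffix after Q is empty, so FOLLOW(Q) ⊇ FOLLOW(U') = {x, y}. Thus FOLLOW(Q) = {x, y}.
FOLLOW(U'): in Q->U' y Q', U' is followed by y Q' with FIRST {y}; in Q->S S U', the suffix after U' is empty, so FOLLOW(U') ⊇ FOLLOW(Q) = {x, y}; in Q->S U', the suffix after U' is empty, so FOLLOW(U') ⊇ FOLLOW(Q) = {x, y}; in S->U' S y, U' is followed by S y with FIRST {x, y}. Thus FOLLOW(U') = {x, y}.
FOLLOW(Q'): in Q->U' y Q', the suffix after Q' is empty, so FOLLOW(Q') ⊇ FOLLOW(Q) = {x, y}; in U'->x y Q', the suffix after Q' is empty, so FOLLOW(Q') ⊇ FOLLOW(U') = {x, y}. Thus FOLLOW(Q') = {x, y}.
FOLLOW(S): in U->S, the suffix after S is empty, so FOLLOW(S) ⊇ FOLLOW(U) = {$}; in Q->S S U' (occurrence 1), S is followed by S U' with FIRST {x, y}; in Q->S S U' (occurrence 2), S is followed by U' with FIRST {λ, x, y}; in Q->S S U' (occurrence 2), the suffix after S is nullable, so FOLLOW(S) ⊇ FOLLOW(Q) = {x, y}; in Q->S U', S is followed by U' with FIRST {λ, x, y}; in Q->S U', the suffix after S is nullable, so FOLLOW(S) ⊇ FOLLOW(Q) = {x, y}; in S->y S S (occurrence 1), S is followed by S with FIRST {x, y}; in S->y S S (occurrence 2), the suffix after S is empty (adds nothing new); in S->U' S y, S is followed by y with FIRST {y}; in Q'->y S, the suffix after S is empty, so FOLLOW(S) ⊇ FOLLOW(Q') = {x, y}; in Q'->y y S, the suffix after S is empty, so FOLLOW(S) ⊇ FOLLOW(Q') = {x, y}. Thus FOLLOW(S) = {$, x, y}.

{$, x, y}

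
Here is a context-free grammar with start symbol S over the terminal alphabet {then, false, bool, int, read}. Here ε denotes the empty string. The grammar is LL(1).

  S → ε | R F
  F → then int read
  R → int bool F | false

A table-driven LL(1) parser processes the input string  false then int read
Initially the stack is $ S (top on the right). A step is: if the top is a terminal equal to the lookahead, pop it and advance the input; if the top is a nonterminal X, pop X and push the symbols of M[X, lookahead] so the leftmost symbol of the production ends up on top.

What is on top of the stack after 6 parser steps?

read

step 1: stack=$ S  input=false then int read $  — expand S → R F
step 2: stack=$ F R  input=false then int read $  — expand R → false
step 3: stack=$ F false  input=false then int read $  — match false
step 4: stack=$ F  input=then int read $  — expand F → then int read
step 5: stack=$ read int then  input=then int read $  — match then
step 6: stack=$ read int  input=int read $  — match int
Stack after step 6: $ read (top = read).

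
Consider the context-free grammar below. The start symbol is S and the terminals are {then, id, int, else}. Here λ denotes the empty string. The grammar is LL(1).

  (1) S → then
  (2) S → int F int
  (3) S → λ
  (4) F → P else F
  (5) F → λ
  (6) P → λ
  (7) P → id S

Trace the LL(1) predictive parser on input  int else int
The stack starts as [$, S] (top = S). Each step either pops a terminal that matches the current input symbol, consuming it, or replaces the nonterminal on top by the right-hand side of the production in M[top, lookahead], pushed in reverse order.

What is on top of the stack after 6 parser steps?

step 1: stack=$ S  input=int else int $  — expand S → int F int
step 2: stack=$ int F int  input=int else int $  — match int
step 3: stack=$ int F  input=else int $  — expand F → P else F
step 4: stack=$ int F else P  input=else int $  — expand P → λ
step 5: stack=$ int F else  input=else int $  — match else
step 6: stack=$ int F  input=int $  — expand F → λ
Stack after step 6: $ int (top = int).

int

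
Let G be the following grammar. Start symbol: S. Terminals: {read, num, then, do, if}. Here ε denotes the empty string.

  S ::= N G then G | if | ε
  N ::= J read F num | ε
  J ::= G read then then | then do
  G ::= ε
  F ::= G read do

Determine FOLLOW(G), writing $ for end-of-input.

FIRST(G) = {ε}
FIRST(J) = {read, then}  (via G read then then)
FIRST(F) = {read}  (via G read do)
FIRST(N) = {ε, read, then}  (via J read F num)
FIRST(S) = {ε, if, read, then}  (via N G then G)
FOLLOW(S) includes $ since S is the start symbol.
FOLLOW(S): S appears on no right-hand side. Thus FOLLOW(S) = {$}.
FOLLOW(N): in S::=N G then G, N is followed by G then G with FIRST {then}. Thus FOLLOW(N) = {then}.
FOLLOW(J): in N::=J read F num, J is followed by read F num with FIRST {read}. Thus FOLLOW(J) = {read}.
FOLLOW(G): in S::=N G then G (occurrence 1), G is followed by then G with FIRST {then}; in S::=N G then G (occurrence 2), the suffix after G is empty, so FOLLOW(G) ⊇ FOLLOW(S) = {$}; in J::=G read then then, G is followed by read then then with FIRST {read}; in F::=G read do, G is followed by read do with FIRST {read}. Thus FOLLOW(G) = {$, read, then}.
FOLLOW(F): in N::=J read F num, F is followed by num with FIRST {num}. Thus FOLLOW(F) = {num}.

{$, read, then}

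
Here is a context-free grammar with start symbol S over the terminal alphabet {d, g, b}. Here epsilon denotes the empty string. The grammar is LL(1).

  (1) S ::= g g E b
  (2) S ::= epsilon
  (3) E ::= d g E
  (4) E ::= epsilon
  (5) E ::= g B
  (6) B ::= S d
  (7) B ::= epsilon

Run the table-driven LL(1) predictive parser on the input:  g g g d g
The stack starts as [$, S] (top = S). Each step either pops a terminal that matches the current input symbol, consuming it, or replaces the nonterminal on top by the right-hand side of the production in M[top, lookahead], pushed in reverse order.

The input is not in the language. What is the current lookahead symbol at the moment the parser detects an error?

     Stack      Input        Action
  1  $ S        g g g d g $  expand S ::= g g E b
  2  $ b E g g  g g g d g $  match g
  3  $ b E g    g g d g $    match g
  4  $ b E      g d g $      expand E ::= g B
  5  $ b B g    g d g $      match g
  6  $ b B      d g $        expand B ::= S d
  7  $ b d S    d g $        expand S ::= epsilon
  8  $ b d      d g $        match d
  9  $ b        g $          error: top is terminal b but lookahead is g

g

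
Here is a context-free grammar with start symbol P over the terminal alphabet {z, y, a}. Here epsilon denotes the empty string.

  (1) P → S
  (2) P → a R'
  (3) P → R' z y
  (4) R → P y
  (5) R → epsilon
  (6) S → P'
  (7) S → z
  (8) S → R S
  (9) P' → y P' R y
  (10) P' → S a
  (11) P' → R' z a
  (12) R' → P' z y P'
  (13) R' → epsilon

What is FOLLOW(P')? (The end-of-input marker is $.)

{$, a, y, z}

FIRST(P) = {a, y, z}  (via S, R' z y)
FIRST(R) = {epsilon, a, y, z}  (via P y)
FIRST(S) = {a, y, z}  (via P', R S)
FIRST(P') = {a, y, z}  (via S a, R' z a)
FIRST(R') = {epsilon, a, y, z}  (via P' z y P')
FOLLOW(P) includes $ since P is the start symbol.
FOLLOW(P): in R→P y, P is followed by y with FIRST {y}. Thus FOLLOW(P) = {$, y}.
FOLLOW(R): in S→R S, R is followed by S with FIRST {a, y, z}; in P'→y P' R y, R is followed by y with FIRST {y}. Thus FOLLOW(R) = {a, y, z}.
FOLLOW(S): in P→S, the suffix after S is empty, so FOLLOW(S) ⊇ FOLLOW(P) = {$, y}; in S→R S, the suffix after S is empty (adds nothing new); in P'→S a, S is followed by a with FIRST {a}. Thus FOLLOW(S) = {$, a, y}.
FOLLOW(R'): in P→a R', the suffix after R' is empty, so FOLLOW(R') ⊇ FOLLOW(P) = {$, y}; in P→R' z y, R' is followed by z y with FIRST {z}; in P'→R' z a, R' is followed by z a with FIRST {z}. Thus FOLLOW(R') = {$, y, z}.
FOLLOW(P'): in S→P', the suffix after P' is empty, so FOLLOW(P') ⊇ FOLLOW(S) = {$, a, y}; in P'→y P' R y, P' is followed by R y with FIRST {a, y, z}; in R'→P' z y P' (occurrence 1), P' is followed by z y P' with FIRST {z}; in R'→P' z y P' (occurrence 2), the suffix after P' is empty, so FOLLOW(P') ⊇ FOLLOW(R') = {$, y, z}. Thus FOLLOW(P') = {$, a, y, z}.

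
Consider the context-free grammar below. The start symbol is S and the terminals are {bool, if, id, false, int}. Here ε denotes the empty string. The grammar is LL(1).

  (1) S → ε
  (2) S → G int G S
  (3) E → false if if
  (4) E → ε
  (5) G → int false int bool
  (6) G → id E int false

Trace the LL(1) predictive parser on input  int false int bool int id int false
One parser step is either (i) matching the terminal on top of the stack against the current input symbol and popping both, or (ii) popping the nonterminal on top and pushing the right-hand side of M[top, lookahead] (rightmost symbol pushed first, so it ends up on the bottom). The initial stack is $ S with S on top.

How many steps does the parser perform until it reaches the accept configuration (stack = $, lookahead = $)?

      Stack                         Input                                  Action
   1  $ S                           int false int bool int id int false $  expand S → G int G S
   2  $ S G int G                   int false int bool int id int false $  expand G → int false int bool
   3  $ S G int bool int false int  int false int bool int id int false $  match int
   4  $ S G int bool int false      false int bool int id int false $      match false
   5  $ S G int bool int            int bool int id int false $            match int
   6  $ S G int bool                bool int id int false $                match bool
   7  $ S G int                     int id int false $                     match int
   8  $ S G                         id int false $                         expand G → id E int false
   9  $ S false int E id            id int false $                         match id
  10  $ S false int E               int false $                            expand E → ε
  11  $ S false int                 int false $                            match int
  12  $ S false                     false $                                match false
  13  $ S                           $                                      expand S → ε
Accept reached after 13 steps.

13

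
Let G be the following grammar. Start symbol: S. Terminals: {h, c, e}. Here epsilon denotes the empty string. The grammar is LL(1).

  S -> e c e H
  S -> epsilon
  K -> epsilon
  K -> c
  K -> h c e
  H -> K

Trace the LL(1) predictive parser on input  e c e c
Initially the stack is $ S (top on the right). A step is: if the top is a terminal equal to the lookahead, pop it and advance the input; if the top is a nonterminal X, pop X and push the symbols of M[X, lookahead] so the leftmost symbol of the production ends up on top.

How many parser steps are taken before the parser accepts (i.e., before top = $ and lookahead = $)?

7

     Stack      Input      Action
  1  $ S        e c e c $  expand S -> e c e H
  2  $ H e c e  e c e c $  match e
  3  $ H e c    c e c $    match c
  4  $ H e      e c $      match e
  5  $ H        c $        expand H -> K
  6  $ K        c $        expand K -> c
  7  $ c        c $        match c
Accept reached after 7 steps.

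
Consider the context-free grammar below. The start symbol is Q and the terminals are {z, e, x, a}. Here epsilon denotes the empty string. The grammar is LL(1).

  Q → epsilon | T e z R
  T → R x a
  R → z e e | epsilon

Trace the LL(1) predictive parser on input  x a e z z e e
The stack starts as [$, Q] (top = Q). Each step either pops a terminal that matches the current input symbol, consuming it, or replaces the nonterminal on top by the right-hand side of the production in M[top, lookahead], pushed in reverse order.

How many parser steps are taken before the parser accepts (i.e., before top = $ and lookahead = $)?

      Stack          Input            Action
   1  $ Q            x a e z z e e $  expand Q → T e z R
   2  $ R z e T      x a e z z e e $  expand T → R x a
   3  $ R z e a x R  x a e z z e e $  expand R → epsilon
   4  $ R z e a x    x a e z z e e $  match x
   5  $ R z e a      a e z z e e $    match a
   6  $ R z e        e z z e e $      match e
   7  $ R z          z z e e $        match z
   8  $ R            z e e $          expand R → z e e
   9  $ e e z        z e e $          match z
  10  $ e e          e e $            match e
  11  $ e            e $              match e
Accept reached after 11 steps.

11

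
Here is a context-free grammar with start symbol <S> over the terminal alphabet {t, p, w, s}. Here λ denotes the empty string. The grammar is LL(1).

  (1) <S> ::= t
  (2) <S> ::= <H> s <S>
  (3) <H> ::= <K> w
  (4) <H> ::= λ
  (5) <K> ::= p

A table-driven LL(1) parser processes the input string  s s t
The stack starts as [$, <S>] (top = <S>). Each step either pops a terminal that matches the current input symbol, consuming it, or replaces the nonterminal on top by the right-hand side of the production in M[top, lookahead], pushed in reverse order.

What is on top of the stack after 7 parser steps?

t

step 1: stack=$ <S>  input=s s t $  — expand <S> ::= <H> s <S>
step 2: stack=$ <S> s <H>  input=s s t $  — expand <H> ::= λ
step 3: stack=$ <S> s  input=s s t $  — match s
step 4: stack=$ <S>  input=s t $  — expand <S> ::= <H> s <S>
step 5: stack=$ <S> s <H>  input=s t $  — expand <H> ::= λ
step 6: stack=$ <S> s  input=s t $  — match s
step 7: stack=$ <S>  input=t $  — expand <S> ::= t
Stack after step 7: $ t (top = t).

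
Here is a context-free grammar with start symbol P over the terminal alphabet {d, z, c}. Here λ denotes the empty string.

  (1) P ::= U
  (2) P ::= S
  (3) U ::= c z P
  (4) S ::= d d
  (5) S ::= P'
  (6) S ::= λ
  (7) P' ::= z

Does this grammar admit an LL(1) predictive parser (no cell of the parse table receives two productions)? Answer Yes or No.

FIRST(P) = {λ, c, d, z}
FIRST(U) = {c}
FIRST(S) = {λ, d, z}
FIRST(P') = {z}
FOLLOW(P) = {$}
FOLLOW(U) = {$}
FOLLOW(S) = {$}
FOLLOW(P') = {$}
Each cell of M receives at most one production.

Yes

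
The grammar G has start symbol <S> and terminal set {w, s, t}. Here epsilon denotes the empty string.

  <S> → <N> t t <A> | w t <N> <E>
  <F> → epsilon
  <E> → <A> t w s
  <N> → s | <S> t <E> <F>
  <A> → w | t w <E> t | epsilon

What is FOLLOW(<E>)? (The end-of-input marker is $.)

FIRST(<F>) = {epsilon}
FIRST(<A>) = {epsilon, t, w}
FIRST(<E>) = {t, w}  (via <A> t w s)
FIRST(<S>) = {s, w}  (via <N> t t <A>)
FIRST(<N>) = {s, w}  (via <S> t <E> <F>)
FOLLOW(<S>) includes $ since <S> is the start symbol.
FOLLOW(<S>): in <N>→<S> t <E> <F>, <S> is followed by t <E> <F> with FIRST {t}. Thus FOLLOW(<S>) = {$, t}.
FOLLOW(<N>): in <S>→<N> t t <A>, <N> is followed by t t <A> with FIRST {t}; in <S>→w t <N> <E>, <N> is followed by <E> with FIRST {t, w}. Thus FOLLOW(<N>) = {t, w}.
FOLLOW(<F>): in <N>→<S> t <E> <F>, the suffix after <F> is empty, so FOLLOW(<F>) ⊇ FOLLOW(<N>) = {t, w}. Thus FOLLOW(<F>) = {t, w}.
FOLLOW(<E>): in <S>→w t <N> <E>, the suffix after <E> is empty, so FOLLOW(<E>) ⊇ FOLLOW(<S>) = {$, t}; in <N>→<S> t <E> <F>, <E> is followed by <F> with FIRST {epsilon}; in <N>→<S> t <E> <F>, the suffix after <E> is nullable, so FOLLOW(<E>) ⊇ FOLLOW(<N>) = {t, w}; in <A>→t w <E> t, <E> is followed by t with FIRST {t}. Thus FOLLOW(<E>) = {$, t, w}.
FOLLOW(<A>): in <S>→<N> t t <A>, the suffix after <A> is empty, so FOLLOW(<A>) ⊇ FOLLOW(<S>) = {$, t}; in <E>→<A> t w s, <A> is followed by t w s with FIRST {t}. Thus FOLLOW(<A>) = {$, t}.

{$, t, w}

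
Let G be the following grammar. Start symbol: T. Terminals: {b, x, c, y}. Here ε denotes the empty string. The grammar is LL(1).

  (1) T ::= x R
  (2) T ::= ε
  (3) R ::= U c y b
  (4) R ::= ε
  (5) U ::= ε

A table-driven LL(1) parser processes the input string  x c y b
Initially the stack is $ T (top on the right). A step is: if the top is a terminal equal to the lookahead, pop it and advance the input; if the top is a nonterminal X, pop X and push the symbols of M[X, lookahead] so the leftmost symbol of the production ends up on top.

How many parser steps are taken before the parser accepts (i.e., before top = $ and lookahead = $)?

7

     Stack      Input      Action
  1  $ T        x c y b $  expand T ::= x R
  2  $ R x      x c y b $  match x
  3  $ R        c y b $    expand R ::= U c y b
  4  $ b y c U  c y b $    expand U ::= ε
  5  $ b y c    c y b $    match c
  6  $ b y      y b $      match y
  7  $ b        b $        match b
Accept reached after 7 steps.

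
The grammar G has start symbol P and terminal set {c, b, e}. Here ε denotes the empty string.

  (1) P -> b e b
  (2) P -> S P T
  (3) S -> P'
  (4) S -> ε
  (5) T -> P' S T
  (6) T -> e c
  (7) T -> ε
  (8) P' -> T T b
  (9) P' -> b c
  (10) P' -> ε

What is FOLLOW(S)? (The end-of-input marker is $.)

FIRST(P) = {b, e}  (via S P T)
FIRST(S) = {ε, b, e}  (via P')
FIRST(T) = {ε, b, e}  (via P' S T)
FIRST(P') = {ε, b, e}  (via T T b)
FOLLOW(P) includes $ since P is the start symbol.
FOLLOW(P): in P->S P T, P is followed by T with FIRST {ε, b, e}; in P->S P T, the suffix after P is nullable (adds nothing new). Thus FOLLOW(P) = {$, b, e}.
FOLLOW(T): in P->S P T, the suffix after T is empty, so FOLLOW(T) ⊇ FOLLOW(P) = {$, b, e}; in T->P' S T, the suffix after T is empty (adds nothing new); in P'->T T b (occurrence 1), T is followed by T b with FIRST {b, e}; in P'->T T b (occurrence 2), T is followed by b with FIRST {b}. Thus FOLLOW(T) = {$, b, e}.
FOLLOW(S): in P->S P T, S is followed by P T with FIRST {b, e}; in T->P' S T, S is followed by T with FIRST {ε, b, e}; in T->P' S T, the suffix after S is nullable, so FOLLOW(S) ⊇ FOLLOW(T) = {$, b, e}. Thus FOLLOW(S) = {$, b, e}.
FOLLOW(P'): in S->P', the suffix after P' is empty, so FOLLOW(P') ⊇ FOLLOW(S) = {$, b, e}; in T->P' S T, P' is followed by S T with FIRST {ε, b, e}; in T->P' S T, the suffix after P' is nullable, so FOLLOW(P') ⊇ FOLLOW(T) = {$, b, e}. Thus FOLLOW(P') = {$, b, e}.

{$, b, e}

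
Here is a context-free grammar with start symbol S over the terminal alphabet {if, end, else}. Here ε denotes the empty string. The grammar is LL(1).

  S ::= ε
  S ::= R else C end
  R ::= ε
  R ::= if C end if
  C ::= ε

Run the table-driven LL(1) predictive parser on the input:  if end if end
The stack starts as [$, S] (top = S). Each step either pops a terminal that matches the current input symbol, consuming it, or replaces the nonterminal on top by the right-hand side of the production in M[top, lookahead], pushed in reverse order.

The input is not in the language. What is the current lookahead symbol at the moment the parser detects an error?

     Stack                     Input            Action
  1  $ S                       if end if end $  expand S ::= R else C end
  2  $ end C else R            if end if end $  expand R ::= if C end if
  3  $ end C else if end C if  if end if end $  match if
  4  $ end C else if end C     end if end $     expand C ::= ε
  5  $ end C else if end       end if end $     match end
  6  $ end C else if           if end $         match if
  7  $ end C else              end $            error: top is terminal else but lookahead is end

end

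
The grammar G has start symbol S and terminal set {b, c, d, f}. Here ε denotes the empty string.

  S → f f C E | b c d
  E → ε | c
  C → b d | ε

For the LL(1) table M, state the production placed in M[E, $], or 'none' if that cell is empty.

FIRST(S): from S→f f C E we get {f}; from S→b c d we get {b}. So FIRST(S) = {b, f}.
FIRST(E): from E→ε we get {ε}; from E→c we get {c}. So FIRST(E) = {ε, c}.
FIRST(C): from C→b d we get {b}; from C→ε we get {ε}. So FIRST(C) = {ε, b}.
FOLLOW(S) includes $ since S is the start symbol.
FOLLOW(S): S appears on no right-hand side. Thus FOLLOW(S) = {$}.
FOLLOW(E): in S→f f C E, the suffix after E is empty, so FOLLOW(E) ⊇ FOLLOW(S) = {$}. Thus FOLLOW(E) = {$}.
For E → ε: FIRST(ε) = {ε}, so it goes in M[E, t] for t ∈ {}; since ε ∈ FIRST, also for every t ∈ FOLLOW(E) = {$}.
For E → c: FIRST(c) = {c}, so it goes in M[E, t] for t ∈ {c}.

E → ε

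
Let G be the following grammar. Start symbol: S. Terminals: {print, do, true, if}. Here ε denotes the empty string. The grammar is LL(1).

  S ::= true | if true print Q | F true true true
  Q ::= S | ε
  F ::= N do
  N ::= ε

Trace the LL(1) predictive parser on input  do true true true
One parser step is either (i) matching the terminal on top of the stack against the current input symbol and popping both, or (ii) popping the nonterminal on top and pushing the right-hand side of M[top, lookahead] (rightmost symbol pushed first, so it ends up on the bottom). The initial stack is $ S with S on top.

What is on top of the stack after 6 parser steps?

true

     Stack                  Input                Action
  1  $ S                    do true true true $  expand S ::= F true true true
  2  $ true true true F     do true true true $  expand F ::= N do
  3  $ true true true do N  do true true true $  expand N ::= ε
  4  $ true true true do    do true true true $  match do
  5  $ true true true       true true true $     match true
  6  $ true true            true true $          match true
Stack after step 6: $ true (top = true).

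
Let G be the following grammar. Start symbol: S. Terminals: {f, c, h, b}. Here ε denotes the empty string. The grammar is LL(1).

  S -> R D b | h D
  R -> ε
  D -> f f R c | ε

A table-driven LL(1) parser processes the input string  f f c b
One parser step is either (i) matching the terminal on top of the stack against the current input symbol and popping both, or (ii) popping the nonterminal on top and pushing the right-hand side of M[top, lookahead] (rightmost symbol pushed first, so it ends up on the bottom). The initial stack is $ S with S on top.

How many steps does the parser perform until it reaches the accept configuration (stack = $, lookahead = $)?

8

     Stack        Input      Action
  1  $ S          f f c b $  expand S -> R D b
  2  $ b D R      f f c b $  expand R -> ε
  3  $ b D        f f c b $  expand D -> f f R c
  4  $ b c R f f  f f c b $  match f
  5  $ b c R f    f c b $    match f
  6  $ b c R      c b $      expand R -> ε
  7  $ b c        c b $      match c
  8  $ b          b $        match b
Accept reached after 8 steps.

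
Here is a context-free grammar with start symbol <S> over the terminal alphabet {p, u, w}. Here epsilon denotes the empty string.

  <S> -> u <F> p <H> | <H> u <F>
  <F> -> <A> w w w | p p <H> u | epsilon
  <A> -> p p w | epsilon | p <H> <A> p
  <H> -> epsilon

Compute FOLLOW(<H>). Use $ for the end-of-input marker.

FIRST(<A>) = {epsilon, p}
FIRST(<H>) = {epsilon}
FIRST(<S>) = {u}  (via <H> u <F>)
FIRST(<F>) = {epsilon, p, w}  (via <A> w w w)
FOLLOW(<S>) includes $ since <S> is the start symbol.
FOLLOW(<S>): <S> appears on no right-hand side. Thus FOLLOW(<S>) = {$}.
FOLLOW(<F>): in <S>->u <F> p <H>, <F> is followed by p <H> with FIRST {p}; in <S>-><H> u <F>, the suffix after <F> is empty, so FOLLOW(<F>) ⊇ FOLLOW(<S>) = {$}. Thus FOLLOW(<F>) = {$, p}.
FOLLOW(<A>): in <F>-><A> w w w, <A> is followed by w w w with FIRST {w}; in <A>->p <H> <A> p, <A> is followed by p with FIRST {p}. Thus FOLLOW(<A>) = {p, w}.
FOLLOW(<H>): in <S>->u <F> p <H>, the suffix after <H> is empty, so FOLLOW(<H>) ⊇ FOLLOW(<S>) = {$}; in <S>-><H> u <F>, <H> is followed by u <F> with FIRST {u}; in <F>->p p <H> u, <H> is followed by u with FIRST {u}; in <A>->p <H> <A> p, <H> is followed by <A> p with FIRST {p}. Thus FOLLOW(<H>) = {$, p, u}.

{$, p, u}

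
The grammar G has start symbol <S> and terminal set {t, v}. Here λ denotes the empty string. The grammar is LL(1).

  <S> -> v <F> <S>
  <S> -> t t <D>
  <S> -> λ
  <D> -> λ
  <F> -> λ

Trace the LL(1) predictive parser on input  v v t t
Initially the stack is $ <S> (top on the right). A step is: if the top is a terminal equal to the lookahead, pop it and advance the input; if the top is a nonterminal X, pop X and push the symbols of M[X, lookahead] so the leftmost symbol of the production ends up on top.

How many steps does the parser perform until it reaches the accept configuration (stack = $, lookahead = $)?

10

      Stack        Input      Action
   1  $ <S>        v v t t $  expand <S> -> v <F> <S>
   2  $ <S> <F> v  v v t t $  match v
   3  $ <S> <F>    v t t $    expand <F> -> λ
   4  $ <S>        v t t $    expand <S> -> v <F> <S>
   5  $ <S> <F> v  v t t $    match v
   6  $ <S> <F>    t t $      expand <F> -> λ
   7  $ <S>        t t $      expand <S> -> t t <D>
   8  $ <D> t t    t t $      match t
   9  $ <D> t      t $        match t
  10  $ <D>        $          expand <D> -> λ
Accept reached after 10 steps.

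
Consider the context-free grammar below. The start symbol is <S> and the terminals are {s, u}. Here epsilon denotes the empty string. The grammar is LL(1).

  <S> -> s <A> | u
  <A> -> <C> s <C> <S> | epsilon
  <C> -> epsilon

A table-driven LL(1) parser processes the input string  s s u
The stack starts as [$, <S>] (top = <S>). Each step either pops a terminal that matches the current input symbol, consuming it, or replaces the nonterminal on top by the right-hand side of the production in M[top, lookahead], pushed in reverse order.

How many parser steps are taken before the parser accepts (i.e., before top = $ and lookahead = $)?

8

     Stack            Input    Action
  1  $ <S>            s s u $  expand <S> -> s <A>
  2  $ <A> s          s s u $  match s
  3  $ <A>            s u $    expand <A> -> <C> s <C> <S>
  4  $ <S> <C> s <C>  s u $    expand <C> -> epsilon
  5  $ <S> <C> s      s u $    match s
  6  $ <S> <C>        u $      expand <C> -> epsilon
  7  $ <S>            u $      expand <S> -> u
  8  $ u              u $      match u
Accept reached after 8 steps.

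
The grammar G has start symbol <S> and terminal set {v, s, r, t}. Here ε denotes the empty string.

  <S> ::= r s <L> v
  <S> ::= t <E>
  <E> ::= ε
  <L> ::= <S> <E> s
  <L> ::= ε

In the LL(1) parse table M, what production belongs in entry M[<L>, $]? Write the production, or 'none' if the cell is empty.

none

FIRST(<S>) = {r, t}
FIRST(<E>) = {ε}
FIRST(<L>) = {ε, r, t}  (via <S> <E> s)
FOLLOW(<S>) includes $ since <S> is the start symbol.
FOLLOW(<L>): in <S>::=r s <L> v, <L> is followed by v with FIRST {v}. Thus FOLLOW(<L>) = {v}.
For <L> ::= <S> <E> s: FIRST(<S> <E> s) = {r, t}, so it goes in M[<L>, t] for t ∈ {r, t}.
For <L> ::= ε: FIRST(ε) = {ε}, so it goes in M[<L>, t] for t ∈ {}; since ε ∈ FIRST, also for every t ∈ FOLLOW(<L>) = {v}.
None of these place a production in M[<L>, $].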